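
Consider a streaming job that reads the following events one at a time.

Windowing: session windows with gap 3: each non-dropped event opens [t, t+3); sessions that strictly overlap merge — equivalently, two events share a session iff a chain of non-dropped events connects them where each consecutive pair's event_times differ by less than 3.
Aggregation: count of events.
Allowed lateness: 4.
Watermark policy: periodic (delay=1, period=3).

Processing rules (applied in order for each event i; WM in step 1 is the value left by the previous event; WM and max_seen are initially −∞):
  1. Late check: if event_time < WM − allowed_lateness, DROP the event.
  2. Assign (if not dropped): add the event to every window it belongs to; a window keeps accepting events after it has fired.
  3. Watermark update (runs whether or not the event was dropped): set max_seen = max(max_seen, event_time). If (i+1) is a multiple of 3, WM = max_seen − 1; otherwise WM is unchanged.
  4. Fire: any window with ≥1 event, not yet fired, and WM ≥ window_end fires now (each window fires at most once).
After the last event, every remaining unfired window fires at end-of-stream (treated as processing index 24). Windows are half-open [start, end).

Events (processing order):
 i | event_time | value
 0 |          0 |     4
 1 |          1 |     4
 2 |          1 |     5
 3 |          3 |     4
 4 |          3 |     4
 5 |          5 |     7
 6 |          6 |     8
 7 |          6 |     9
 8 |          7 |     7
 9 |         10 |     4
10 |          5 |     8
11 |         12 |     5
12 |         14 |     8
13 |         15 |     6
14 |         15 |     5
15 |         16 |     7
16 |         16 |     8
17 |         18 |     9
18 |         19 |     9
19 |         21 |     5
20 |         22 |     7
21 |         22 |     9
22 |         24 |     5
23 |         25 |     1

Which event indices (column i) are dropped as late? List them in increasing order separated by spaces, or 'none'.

none

i=0 t=0 v=4: → [0,3); WM=−∞
i=1 t=1 v=4: → [0,4); WM=−∞
i=2 t=1 v=5: → [0,4); WM=0
i=3 t=3 v=4: → [0,6); WM=0
i=4 t=3 v=4: → [0,6); WM=0
i=5 t=5 v=7: → [0,8); WM=4
i=6 t=6 v=8: → [0,9); WM=4
i=7 t=6 v=9: → [0,9); WM=4
i=8 t=7 v=7: → [0,10); WM=6
i=9 t=10 v=4: → [10,13); WM=6
i=10 t=5 v=8: → [0,10); WM=6
i=11 t=12 v=5: → [10,15); WM=11
i=12 t=14 v=8: → [10,17); WM=11
i=13 t=15 v=6: → [10,18); WM=11
i=14 t=15 v=5: → [10,18); WM=14
i=15 t=16 v=7: → [10,19); WM=14
i=16 t=16 v=8: → [10,19); WM=14
i=17 t=18 v=9: → [10,21); WM=17
i=18 t=19 v=9: → [10,22); WM=17
i=19 t=21 v=5: → [10,24); WM=17
i=20 t=22 v=7: → [10,25); WM=21
i=21 t=22 v=9: → [10,25); WM=21
i=22 t=24 v=5: → [10,27); WM=21
i=23 t=25 v=1: → [10,28); WM=24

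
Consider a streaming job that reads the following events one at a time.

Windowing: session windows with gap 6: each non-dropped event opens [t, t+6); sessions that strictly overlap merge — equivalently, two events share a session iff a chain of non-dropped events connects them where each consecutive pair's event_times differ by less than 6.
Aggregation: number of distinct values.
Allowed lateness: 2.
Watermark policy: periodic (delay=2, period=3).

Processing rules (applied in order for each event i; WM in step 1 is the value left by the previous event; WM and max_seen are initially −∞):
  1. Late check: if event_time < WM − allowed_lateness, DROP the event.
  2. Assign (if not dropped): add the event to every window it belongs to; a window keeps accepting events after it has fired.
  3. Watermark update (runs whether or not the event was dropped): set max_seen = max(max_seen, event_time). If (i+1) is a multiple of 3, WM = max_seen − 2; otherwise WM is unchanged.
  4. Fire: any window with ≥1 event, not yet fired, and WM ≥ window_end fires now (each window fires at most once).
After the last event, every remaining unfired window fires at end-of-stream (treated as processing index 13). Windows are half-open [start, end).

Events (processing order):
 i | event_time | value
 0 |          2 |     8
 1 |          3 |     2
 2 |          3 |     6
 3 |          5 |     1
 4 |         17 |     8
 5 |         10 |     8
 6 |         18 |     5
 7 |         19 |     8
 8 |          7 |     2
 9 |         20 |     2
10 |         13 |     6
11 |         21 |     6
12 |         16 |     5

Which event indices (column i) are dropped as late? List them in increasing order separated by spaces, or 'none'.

i=0 t=2 v=8: → [2,8); WM=−∞
i=1 t=3 v=2: → [2,9); WM=−∞
i=2 t=3 v=6: → [2,9); WM=1
i=3 t=5 v=1: → [2,11); WM=1
i=4 t=17 v=8: → [17,23); WM=1
i=5 t=10 v=8: → [2,16); WM=15
i=6 t=18 v=5: → [17,24); WM=15
i=7 t=19 v=8: → [17,25); WM=15
i=8 t=7 v=2: DROP (t<15-2); WM=17
i=9 t=20 v=2: → [17,26); WM=17
i=10 t=13 v=6: DROP (t<17-2); WM=17
i=11 t=21 v=6: → [17,27); WM=19
i=12 t=16 v=5: DROP (t<19-2); WM=19

8 10 12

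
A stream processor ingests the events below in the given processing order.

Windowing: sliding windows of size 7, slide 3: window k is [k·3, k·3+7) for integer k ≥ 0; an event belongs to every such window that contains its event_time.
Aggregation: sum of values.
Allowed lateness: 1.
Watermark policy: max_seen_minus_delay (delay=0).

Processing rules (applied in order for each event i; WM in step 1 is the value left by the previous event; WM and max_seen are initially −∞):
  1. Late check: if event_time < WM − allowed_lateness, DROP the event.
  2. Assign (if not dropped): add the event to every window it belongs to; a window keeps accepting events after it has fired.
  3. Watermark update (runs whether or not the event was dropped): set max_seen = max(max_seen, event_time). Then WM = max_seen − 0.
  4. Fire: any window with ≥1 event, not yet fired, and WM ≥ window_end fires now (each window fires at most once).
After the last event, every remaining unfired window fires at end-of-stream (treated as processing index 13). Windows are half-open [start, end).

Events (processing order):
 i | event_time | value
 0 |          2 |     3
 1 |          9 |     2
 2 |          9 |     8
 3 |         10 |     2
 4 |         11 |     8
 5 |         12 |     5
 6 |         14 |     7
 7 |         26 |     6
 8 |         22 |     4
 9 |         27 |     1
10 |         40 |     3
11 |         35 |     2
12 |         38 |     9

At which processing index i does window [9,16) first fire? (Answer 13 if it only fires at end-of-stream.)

7

i=0 t=2 v=3: → [0,7); WM=2
i=1 t=9 v=2: → [9,16),[6,13),[3,10); WM=9; [0,7) fires=3
i=2 t=9 v=8: → [9,16),[6,13),[3,10); WM=9
i=3 t=10 v=2: → [9,16),[6,13); WM=10; [3,10) fires=10
i=4 t=11 v=8: → [9,16),[6,13); WM=11
i=5 t=12 v=5: → [12,19),[9,16),[6,13); WM=12
i=6 t=14 v=7: → [12,19),[9,16); WM=14; [6,13) fires=25
i=7 t=26 v=6: → [24,31),[21,28); WM=26; [9,16) fires=32 [12,19) fires=12
i=8 t=22 v=4: DROP (t<26-1); WM=26
i=9 t=27 v=1: → [27,34),[24,31),[21,28); WM=27
i=10 t=40 v=3: → [39,46),[36,43); WM=40; [21,28) fires=7 [24,31) fires=7 [27,34) fires=1
i=11 t=35 v=2: DROP (t<40-1); WM=40
i=12 t=38 v=9: DROP (t<40-1); WM=40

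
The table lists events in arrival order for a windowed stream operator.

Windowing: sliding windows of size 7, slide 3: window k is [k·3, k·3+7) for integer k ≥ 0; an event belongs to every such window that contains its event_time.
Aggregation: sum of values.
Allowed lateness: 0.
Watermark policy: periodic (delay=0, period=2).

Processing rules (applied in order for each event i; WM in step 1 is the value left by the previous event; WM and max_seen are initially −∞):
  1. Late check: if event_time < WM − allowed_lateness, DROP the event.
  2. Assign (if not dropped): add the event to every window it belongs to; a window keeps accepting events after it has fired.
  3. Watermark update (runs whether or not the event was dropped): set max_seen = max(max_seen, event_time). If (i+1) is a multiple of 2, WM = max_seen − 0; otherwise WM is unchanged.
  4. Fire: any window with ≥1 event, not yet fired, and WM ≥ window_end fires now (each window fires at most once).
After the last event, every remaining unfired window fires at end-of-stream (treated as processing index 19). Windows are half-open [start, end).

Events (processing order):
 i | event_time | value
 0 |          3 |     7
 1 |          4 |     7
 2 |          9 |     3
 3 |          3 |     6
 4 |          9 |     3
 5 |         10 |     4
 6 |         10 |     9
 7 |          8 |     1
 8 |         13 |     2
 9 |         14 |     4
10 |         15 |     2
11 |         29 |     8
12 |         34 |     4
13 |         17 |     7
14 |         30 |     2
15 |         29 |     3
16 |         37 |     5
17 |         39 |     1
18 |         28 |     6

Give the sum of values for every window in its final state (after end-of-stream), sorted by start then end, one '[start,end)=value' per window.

i=0 t=3 v=7: → [3,10),[0,7); WM=−∞
i=1 t=4 v=7: → [3,10),[0,7); WM=4
i=2 t=9 v=3: → [9,16),[6,13),[3,10); WM=4
i=3 t=3 v=6: DROP (t<4-0); WM=9; [0,7) fires=14
i=4 t=9 v=3: → [9,16),[6,13),[3,10); WM=9
i=5 t=10 v=4: → [9,16),[6,13); WM=10; [3,10) fires=20
i=6 t=10 v=9: → [9,16),[6,13); WM=10
i=7 t=8 v=1: DROP (t<10-0); WM=10
i=8 t=13 v=2: → [12,19),[9,16); WM=10
i=9 t=14 v=4: → [12,19),[9,16); WM=14; [6,13) fires=19
i=10 t=15 v=2: → [15,22),[12,19),[9,16); WM=14
i=11 t=29 v=8: → [27,34),[24,31); WM=29; [9,16) fires=27 [12,19) fires=8 [15,22) fires=2
i=12 t=34 v=4: → [33,40),[30,37); WM=29
i=13 t=17 v=7: DROP (t<29-0); WM=34; [24,31) fires=8 [27,34) fires=8
i=14 t=30 v=2: DROP (t<34-0); WM=34
i=15 t=29 v=3: DROP (t<34-0); WM=34
i=16 t=37 v=5: → [36,43),[33,40); WM=34
i=17 t=39 v=1: → [39,46),[36,43),[33,40); WM=39; [30,37) fires=4
i=18 t=28 v=6: DROP (t<39-0); WM=39

[0,7)=14 [3,10)=20 [6,13)=19 [9,16)=27 [12,19)=8 [15,22)=2 [24,31)=8 [27,34)=8 [30,37)=4 [33,40)=10 [36,43)=6 [39,46)=1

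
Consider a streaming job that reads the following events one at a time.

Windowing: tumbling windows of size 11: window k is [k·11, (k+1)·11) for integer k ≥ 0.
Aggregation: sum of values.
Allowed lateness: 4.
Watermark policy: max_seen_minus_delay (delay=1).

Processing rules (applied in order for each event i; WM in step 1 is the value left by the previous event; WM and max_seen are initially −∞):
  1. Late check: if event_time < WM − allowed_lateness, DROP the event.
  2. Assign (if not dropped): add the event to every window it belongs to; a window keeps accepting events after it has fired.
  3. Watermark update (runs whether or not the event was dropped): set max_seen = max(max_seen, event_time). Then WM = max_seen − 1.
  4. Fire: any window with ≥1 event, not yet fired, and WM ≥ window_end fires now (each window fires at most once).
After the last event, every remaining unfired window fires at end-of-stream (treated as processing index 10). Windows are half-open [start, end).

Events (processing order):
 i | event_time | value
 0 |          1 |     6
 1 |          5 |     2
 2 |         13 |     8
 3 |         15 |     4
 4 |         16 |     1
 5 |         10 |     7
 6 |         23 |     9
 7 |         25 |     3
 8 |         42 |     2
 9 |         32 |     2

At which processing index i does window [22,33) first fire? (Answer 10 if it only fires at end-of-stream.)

8

i=0 t=1 v=6: → [0,11); WM=0
i=1 t=5 v=2: → [0,11); WM=4
i=2 t=13 v=8: → [11,22); WM=12; [0,11) fires=8
i=3 t=15 v=4: → [11,22); WM=14
i=4 t=16 v=1: → [11,22); WM=15
i=5 t=10 v=7: DROP (t<15-4); WM=15
i=6 t=23 v=9: → [22,33); WM=22; [11,22) fires=13
i=7 t=25 v=3: → [22,33); WM=24
i=8 t=42 v=2: → [33,44); WM=41; [22,33) fires=12
i=9 t=32 v=2: DROP (t<41-4); WM=41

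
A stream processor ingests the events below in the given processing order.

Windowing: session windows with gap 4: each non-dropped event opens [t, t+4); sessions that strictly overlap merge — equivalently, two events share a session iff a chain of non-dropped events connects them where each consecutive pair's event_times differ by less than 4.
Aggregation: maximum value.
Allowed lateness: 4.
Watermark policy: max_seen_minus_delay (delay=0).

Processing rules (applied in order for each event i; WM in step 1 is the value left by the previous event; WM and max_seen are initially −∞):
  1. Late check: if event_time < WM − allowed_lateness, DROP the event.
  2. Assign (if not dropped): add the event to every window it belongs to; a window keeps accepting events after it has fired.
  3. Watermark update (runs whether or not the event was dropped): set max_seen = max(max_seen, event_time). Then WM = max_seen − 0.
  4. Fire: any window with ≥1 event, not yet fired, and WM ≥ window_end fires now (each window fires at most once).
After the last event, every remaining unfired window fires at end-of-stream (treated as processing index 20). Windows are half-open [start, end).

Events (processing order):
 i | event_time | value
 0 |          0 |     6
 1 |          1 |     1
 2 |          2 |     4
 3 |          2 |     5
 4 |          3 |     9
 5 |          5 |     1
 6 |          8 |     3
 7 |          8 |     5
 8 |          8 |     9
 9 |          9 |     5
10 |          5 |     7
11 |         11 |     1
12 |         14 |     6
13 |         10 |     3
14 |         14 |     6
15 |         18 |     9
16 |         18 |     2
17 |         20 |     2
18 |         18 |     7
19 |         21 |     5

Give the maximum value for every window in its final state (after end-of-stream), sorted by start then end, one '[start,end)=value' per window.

[0,18)=9 [18,25)=9

i=0 t=0 v=6: → [0,4); WM=0
i=1 t=1 v=1: → [0,5); WM=1
i=2 t=2 v=4: → [0,6); WM=2
i=3 t=2 v=5: → [0,6); WM=2
i=4 t=3 v=9: → [0,7); WM=3
i=5 t=5 v=1: → [0,9); WM=5
i=6 t=8 v=3: → [0,12); WM=8
i=7 t=8 v=5: → [0,12); WM=8
i=8 t=8 v=9: → [0,12); WM=8
i=9 t=9 v=5: → [0,13); WM=9
i=10 t=5 v=7: → [0,13); WM=9
i=11 t=11 v=1: → [0,15); WM=11
i=12 t=14 v=6: → [0,18); WM=14
i=13 t=10 v=3: → [0,18); WM=14
i=14 t=14 v=6: → [0,18); WM=14
i=15 t=18 v=9: → [18,22); WM=18
i=16 t=18 v=2: → [18,22); WM=18
i=17 t=20 v=2: → [18,24); WM=20
i=18 t=18 v=7: → [18,24); WM=20
i=19 t=21 v=5: → [18,25); WM=21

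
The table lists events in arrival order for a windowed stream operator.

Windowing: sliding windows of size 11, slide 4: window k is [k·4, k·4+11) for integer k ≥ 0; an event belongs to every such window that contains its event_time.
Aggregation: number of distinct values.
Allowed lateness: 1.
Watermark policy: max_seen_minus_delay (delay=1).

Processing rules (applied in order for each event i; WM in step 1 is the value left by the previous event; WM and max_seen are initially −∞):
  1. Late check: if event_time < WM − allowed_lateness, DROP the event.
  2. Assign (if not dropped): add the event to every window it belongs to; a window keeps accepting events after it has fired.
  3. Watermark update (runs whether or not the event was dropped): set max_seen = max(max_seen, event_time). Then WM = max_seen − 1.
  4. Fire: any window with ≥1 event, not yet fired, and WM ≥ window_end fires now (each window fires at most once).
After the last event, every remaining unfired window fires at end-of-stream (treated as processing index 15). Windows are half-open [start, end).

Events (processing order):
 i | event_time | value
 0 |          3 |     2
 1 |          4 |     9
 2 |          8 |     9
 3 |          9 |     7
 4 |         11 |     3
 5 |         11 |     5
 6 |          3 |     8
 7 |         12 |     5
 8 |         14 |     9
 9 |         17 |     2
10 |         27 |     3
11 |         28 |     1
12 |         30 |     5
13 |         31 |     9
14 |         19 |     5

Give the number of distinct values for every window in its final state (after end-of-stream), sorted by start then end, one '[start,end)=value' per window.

i=0 t=3 v=2: → [0,11); WM=2
i=1 t=4 v=9: → [4,15),[0,11); WM=3
i=2 t=8 v=9: → [8,19),[4,15),[0,11); WM=7
i=3 t=9 v=7: → [8,19),[4,15),[0,11); WM=8
i=4 t=11 v=3: → [8,19),[4,15); WM=10
i=5 t=11 v=5: → [8,19),[4,15); WM=10
i=6 t=3 v=8: DROP (t<10-1); WM=10
i=7 t=12 v=5: → [12,23),[8,19),[4,15); WM=11; [0,11) fires=3
i=8 t=14 v=9: → [12,23),[8,19),[4,15); WM=13
i=9 t=17 v=2: → [16,27),[12,23),[8,19); WM=16; [4,15) fires=4
i=10 t=27 v=3: → [24,35),[20,31); WM=26; [8,19) fires=5 [12,23) fires=3
i=11 t=28 v=1: → [28,39),[24,35),[20,31); WM=27; [16,27) fires=1
i=12 t=30 v=5: → [28,39),[24,35),[20,31); WM=29
i=13 t=31 v=9: → [28,39),[24,35); WM=30
i=14 t=19 v=5: DROP (t<30-1); WM=30

[0,11)=3 [4,15)=4 [8,19)=5 [12,23)=3 [16,27)=1 [20,31)=3 [24,35)=4 [28,39)=3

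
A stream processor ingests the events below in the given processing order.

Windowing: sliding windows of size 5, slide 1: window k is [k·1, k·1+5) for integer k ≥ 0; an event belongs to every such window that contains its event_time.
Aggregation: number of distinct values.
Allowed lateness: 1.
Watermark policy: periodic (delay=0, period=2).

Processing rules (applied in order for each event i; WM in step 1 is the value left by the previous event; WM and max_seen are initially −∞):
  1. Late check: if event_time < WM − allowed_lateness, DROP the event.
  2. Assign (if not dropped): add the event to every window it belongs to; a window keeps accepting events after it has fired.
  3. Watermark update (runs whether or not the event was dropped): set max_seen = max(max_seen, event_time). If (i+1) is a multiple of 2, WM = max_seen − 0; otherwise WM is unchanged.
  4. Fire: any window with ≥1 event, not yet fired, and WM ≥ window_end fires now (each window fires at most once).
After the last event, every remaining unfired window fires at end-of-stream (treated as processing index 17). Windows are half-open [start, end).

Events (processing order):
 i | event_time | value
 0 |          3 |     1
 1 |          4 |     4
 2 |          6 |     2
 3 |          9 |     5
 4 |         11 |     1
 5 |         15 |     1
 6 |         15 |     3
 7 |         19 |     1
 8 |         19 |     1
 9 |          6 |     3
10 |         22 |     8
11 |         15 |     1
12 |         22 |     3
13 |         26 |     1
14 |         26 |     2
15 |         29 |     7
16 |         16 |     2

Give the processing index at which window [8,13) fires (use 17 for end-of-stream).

5

i=0 t=3 v=1: → [3,8),[2,7),[1,6),[0,5); WM=−∞
i=1 t=4 v=4: → [4,9),[3,8),[2,7),[1,6),[0,5); WM=4
i=2 t=6 v=2: → [6,11),[5,10),[4,9),[3,8),[2,7); WM=4
i=3 t=9 v=5: → [9,14),[8,13),[7,12),[6,11),[5,10); WM=9; [0,5) fires=2 [1,6) fires=2 [2,7) fires=3 [3,8) fires=3 [4,9) fires=2
i=4 t=11 v=1: → [11,16),[10,15),[9,14),[8,13),[7,12); WM=9
i=5 t=15 v=1: → [15,20),[14,19),[13,18),[12,17),[11,16); WM=15; [5,10) fires=2 [6,11) fires=2 [7,12) fires=2 [8,13) fires=2 [9,14) fires=2 [10,15) fires=1
i=6 t=15 v=3: → [15,20),[14,19),[13,18),[12,17),[11,16); WM=15
i=7 t=19 v=1: → [19,24),[18,23),[17,22),[16,21),[15,20); WM=19; [11,16) fires=2 [12,17) fires=2 [13,18) fires=2 [14,19) fires=2
i=8 t=19 v=1: → [19,24),[18,23),[17,22),[16,21),[15,20); WM=19
i=9 t=6 v=3: DROP (t<19-1); WM=19
i=10 t=22 v=8: → [22,27),[21,26),[20,25),[19,24),[18,23); WM=19
i=11 t=15 v=1: DROP (t<19-1); WM=22; [15,20) fires=2 [16,21) fires=1 [17,22) fires=1
i=12 t=22 v=3: → [22,27),[21,26),[20,25),[19,24),[18,23); WM=22
i=13 t=26 v=1: → [26,31),[25,30),[24,29),[23,28),[22,27); WM=26; [18,23) fires=3 [19,24) fires=3 [20,25) fires=2 [21,26) fires=2
i=14 t=26 v=2: → [26,31),[25,30),[24,29),[23,28),[22,27); WM=26
i=15 t=29 v=7: → [29,34),[28,33),[27,32),[26,31),[25,30); WM=29; [22,27) fires=4 [23,28) fires=2 [24,29) fires=2
i=16 t=16 v=2: DROP (t<29-1); WM=29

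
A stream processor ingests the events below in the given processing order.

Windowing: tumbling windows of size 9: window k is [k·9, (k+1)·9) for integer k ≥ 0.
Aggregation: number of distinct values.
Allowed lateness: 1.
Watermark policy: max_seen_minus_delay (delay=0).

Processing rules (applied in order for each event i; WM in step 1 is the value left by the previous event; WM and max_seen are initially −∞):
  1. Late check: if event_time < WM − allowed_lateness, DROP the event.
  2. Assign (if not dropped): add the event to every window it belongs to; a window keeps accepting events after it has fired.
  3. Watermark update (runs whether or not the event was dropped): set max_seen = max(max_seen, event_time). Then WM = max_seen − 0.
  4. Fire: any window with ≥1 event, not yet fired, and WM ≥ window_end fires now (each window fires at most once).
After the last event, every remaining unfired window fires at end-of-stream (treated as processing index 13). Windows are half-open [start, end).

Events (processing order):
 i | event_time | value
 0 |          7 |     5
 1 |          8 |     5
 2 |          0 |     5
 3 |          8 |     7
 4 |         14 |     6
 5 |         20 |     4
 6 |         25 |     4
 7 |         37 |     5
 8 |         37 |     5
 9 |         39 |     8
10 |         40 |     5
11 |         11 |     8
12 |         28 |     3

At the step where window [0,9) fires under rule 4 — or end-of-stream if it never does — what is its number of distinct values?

i=0 t=7 v=5: → [0,9); WM=7
i=1 t=8 v=5: → [0,9); WM=8
i=2 t=0 v=5: DROP (t<8-1); WM=8
i=3 t=8 v=7: → [0,9); WM=8
i=4 t=14 v=6: → [9,18); WM=14; [0,9) fires=2
i=5 t=20 v=4: → [18,27); WM=20; [9,18) fires=1
i=6 t=25 v=4: → [18,27); WM=25
i=7 t=37 v=5: → [36,45); WM=37; [18,27) fires=1
i=8 t=37 v=5: → [36,45); WM=37
i=9 t=39 v=8: → [36,45); WM=39
i=10 t=40 v=5: → [36,45); WM=40
i=11 t=11 v=8: DROP (t<40-1); WM=40
i=12 t=28 v=3: DROP (t<40-1); WM=40

2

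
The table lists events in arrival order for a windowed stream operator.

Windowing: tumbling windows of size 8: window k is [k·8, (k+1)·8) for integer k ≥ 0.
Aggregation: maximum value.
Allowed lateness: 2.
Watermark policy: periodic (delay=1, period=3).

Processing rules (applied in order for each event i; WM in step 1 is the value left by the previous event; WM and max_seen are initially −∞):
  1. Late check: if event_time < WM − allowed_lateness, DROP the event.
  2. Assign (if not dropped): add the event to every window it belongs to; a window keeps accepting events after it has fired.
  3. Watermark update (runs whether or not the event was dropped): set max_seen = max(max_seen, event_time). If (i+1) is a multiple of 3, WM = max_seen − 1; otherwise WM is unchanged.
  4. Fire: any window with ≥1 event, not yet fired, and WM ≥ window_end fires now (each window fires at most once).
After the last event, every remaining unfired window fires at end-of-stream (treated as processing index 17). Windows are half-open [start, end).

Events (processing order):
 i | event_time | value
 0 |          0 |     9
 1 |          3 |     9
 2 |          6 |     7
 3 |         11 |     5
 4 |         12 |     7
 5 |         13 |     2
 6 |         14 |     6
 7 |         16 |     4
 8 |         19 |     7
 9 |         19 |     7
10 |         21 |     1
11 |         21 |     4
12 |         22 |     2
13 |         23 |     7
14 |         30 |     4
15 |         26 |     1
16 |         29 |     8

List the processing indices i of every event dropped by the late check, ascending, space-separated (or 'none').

i=0 t=0 v=9: → [0,8); WM=−∞
i=1 t=3 v=9: → [0,8); WM=−∞
i=2 t=6 v=7: → [0,8); WM=5
i=3 t=11 v=5: → [8,16); WM=5
i=4 t=12 v=7: → [8,16); WM=5
i=5 t=13 v=2: → [8,16); WM=12; [0,8) fires=9
i=6 t=14 v=6: → [8,16); WM=12
i=7 t=16 v=4: → [16,24); WM=12
i=8 t=19 v=7: → [16,24); WM=18; [8,16) fires=7
i=9 t=19 v=7: → [16,24); WM=18
i=10 t=21 v=1: → [16,24); WM=18
i=11 t=21 v=4: → [16,24); WM=20
i=12 t=22 v=2: → [16,24); WM=20
i=13 t=23 v=7: → [16,24); WM=20
i=14 t=30 v=4: → [24,32); WM=29; [16,24) fires=7
i=15 t=26 v=1: DROP (t<29-2); WM=29
i=16 t=29 v=8: → [24,32); WM=29

15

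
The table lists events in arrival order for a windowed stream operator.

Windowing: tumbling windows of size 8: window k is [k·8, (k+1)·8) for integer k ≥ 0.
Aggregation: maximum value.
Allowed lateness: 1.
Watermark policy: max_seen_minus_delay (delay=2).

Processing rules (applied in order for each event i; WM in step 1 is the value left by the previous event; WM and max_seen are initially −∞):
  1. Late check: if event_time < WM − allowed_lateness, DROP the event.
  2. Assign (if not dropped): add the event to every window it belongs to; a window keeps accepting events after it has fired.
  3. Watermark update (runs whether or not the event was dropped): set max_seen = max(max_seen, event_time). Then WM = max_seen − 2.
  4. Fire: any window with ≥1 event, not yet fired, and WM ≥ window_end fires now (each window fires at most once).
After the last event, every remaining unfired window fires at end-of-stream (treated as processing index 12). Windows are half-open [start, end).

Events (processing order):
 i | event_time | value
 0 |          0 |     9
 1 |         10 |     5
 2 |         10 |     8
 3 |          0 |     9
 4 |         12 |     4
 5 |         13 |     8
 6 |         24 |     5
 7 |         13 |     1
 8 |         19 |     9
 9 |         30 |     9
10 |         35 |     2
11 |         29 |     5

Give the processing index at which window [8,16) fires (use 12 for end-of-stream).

i=0 t=0 v=9: → [0,8); WM=-2
i=1 t=10 v=5: → [8,16); WM=8; [0,8) fires=9
i=2 t=10 v=8: → [8,16); WM=8
i=3 t=0 v=9: DROP (t<8-1); WM=8
i=4 t=12 v=4: → [8,16); WM=10
i=5 t=13 v=8: → [8,16); WM=11
i=6 t=24 v=5: → [24,32); WM=22; [8,16) fires=8
i=7 t=13 v=1: DROP (t<22-1); WM=22
i=8 t=19 v=9: DROP (t<22-1); WM=22
i=9 t=30 v=9: → [24,32); WM=28
i=10 t=35 v=2: → [32,40); WM=33; [24,32) fires=9
i=11 t=29 v=5: DROP (t<33-1); WM=33

6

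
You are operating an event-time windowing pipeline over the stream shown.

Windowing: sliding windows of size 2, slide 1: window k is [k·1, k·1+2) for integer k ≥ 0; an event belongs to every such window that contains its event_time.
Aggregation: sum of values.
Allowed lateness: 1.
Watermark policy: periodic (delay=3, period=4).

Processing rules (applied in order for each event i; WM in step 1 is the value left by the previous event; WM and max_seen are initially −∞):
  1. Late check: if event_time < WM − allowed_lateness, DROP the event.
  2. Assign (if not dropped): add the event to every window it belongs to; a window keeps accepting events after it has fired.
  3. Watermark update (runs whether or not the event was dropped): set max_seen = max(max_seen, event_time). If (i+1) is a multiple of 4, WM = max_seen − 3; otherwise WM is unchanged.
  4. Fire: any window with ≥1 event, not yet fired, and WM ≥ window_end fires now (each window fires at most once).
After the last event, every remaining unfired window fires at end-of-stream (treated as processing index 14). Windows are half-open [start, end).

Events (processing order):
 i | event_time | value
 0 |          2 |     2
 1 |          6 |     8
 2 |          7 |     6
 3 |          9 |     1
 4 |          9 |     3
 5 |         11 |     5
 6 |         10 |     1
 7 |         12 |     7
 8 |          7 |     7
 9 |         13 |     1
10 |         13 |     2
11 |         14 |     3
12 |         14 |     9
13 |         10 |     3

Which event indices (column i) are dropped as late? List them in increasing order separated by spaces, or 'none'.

8

i=0 t=2 v=2: → [2,4),[1,3); WM=−∞
i=1 t=6 v=8: → [6,8),[5,7); WM=−∞
i=2 t=7 v=6: → [7,9),[6,8); WM=−∞
i=3 t=9 v=1: → [9,11),[8,10); WM=6; [1,3) fires=2 [2,4) fires=2
i=4 t=9 v=3: → [9,11),[8,10); WM=6
i=5 t=11 v=5: → [11,13),[10,12); WM=6
i=6 t=10 v=1: → [10,12),[9,11); WM=6
i=7 t=12 v=7: → [12,14),[11,13); WM=9; [5,7) fires=8 [6,8) fires=14 [7,9) fires=6
i=8 t=7 v=7: DROP (t<9-1); WM=9
i=9 t=13 v=1: → [13,15),[12,14); WM=9
i=10 t=13 v=2: → [13,15),[12,14); WM=9
i=11 t=14 v=3: → [14,16),[13,15); WM=11; [8,10) fires=4 [9,11) fires=5
i=12 t=14 v=9: → [14,16),[13,15); WM=11
i=13 t=10 v=3: → [10,12),[9,11); WM=11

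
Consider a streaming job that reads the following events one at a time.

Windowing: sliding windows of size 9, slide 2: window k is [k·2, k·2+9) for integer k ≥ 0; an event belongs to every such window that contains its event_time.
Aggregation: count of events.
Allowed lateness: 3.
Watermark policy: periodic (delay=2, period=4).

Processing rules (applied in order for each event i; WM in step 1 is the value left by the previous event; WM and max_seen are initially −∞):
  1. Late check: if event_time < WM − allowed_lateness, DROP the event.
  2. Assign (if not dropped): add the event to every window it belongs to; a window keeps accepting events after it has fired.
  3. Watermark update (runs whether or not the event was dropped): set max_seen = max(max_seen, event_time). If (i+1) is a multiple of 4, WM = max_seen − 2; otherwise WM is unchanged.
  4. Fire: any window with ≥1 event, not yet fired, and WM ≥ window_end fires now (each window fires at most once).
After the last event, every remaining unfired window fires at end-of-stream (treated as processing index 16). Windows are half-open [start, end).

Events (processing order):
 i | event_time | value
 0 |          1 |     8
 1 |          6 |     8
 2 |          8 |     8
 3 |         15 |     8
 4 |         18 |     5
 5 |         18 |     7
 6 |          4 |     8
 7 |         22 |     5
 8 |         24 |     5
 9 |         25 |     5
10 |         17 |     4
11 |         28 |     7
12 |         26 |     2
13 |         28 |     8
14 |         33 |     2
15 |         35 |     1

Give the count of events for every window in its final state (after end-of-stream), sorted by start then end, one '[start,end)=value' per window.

[0,9)=3 [2,11)=2 [4,13)=2 [6,15)=2 [8,17)=2 [10,19)=4 [12,21)=4 [14,23)=5 [16,25)=5 [18,27)=6 [20,29)=6 [22,31)=6 [24,33)=5 [26,35)=4 [28,37)=4 [30,39)=2 [32,41)=2 [34,43)=1

i=0 t=1 v=8: → [0,9); WM=−∞
i=1 t=6 v=8: → [6,15),[4,13),[2,11),[0,9); WM=−∞
i=2 t=8 v=8: → [8,17),[6,15),[4,13),[2,11),[0,9); WM=−∞
i=3 t=15 v=8: → [14,23),[12,21),[10,19),[8,17); WM=13; [0,9) fires=3 [2,11) fires=2 [4,13) fires=2
i=4 t=18 v=5: → [18,27),[16,25),[14,23),[12,21),[10,19); WM=13
i=5 t=18 v=7: → [18,27),[16,25),[14,23),[12,21),[10,19); WM=13
i=6 t=4 v=8: DROP (t<13-3); WM=13
i=7 t=22 v=5: → [22,31),[20,29),[18,27),[16,25),[14,23); WM=20; [6,15) fires=2 [8,17) fires=2 [10,19) fires=3
i=8 t=24 v=5: → [24,33),[22,31),[20,29),[18,27),[16,25); WM=20
i=9 t=25 v=5: → [24,33),[22,31),[20,29),[18,27); WM=20
i=10 t=17 v=4: → [16,25),[14,23),[12,21),[10,19); WM=20
i=11 t=28 v=7: → [28,37),[26,35),[24,33),[22,31),[20,29); WM=26; [12,21) fires=4 [14,23) fires=5 [16,25) fires=5
i=12 t=26 v=2: → [26,35),[24,33),[22,31),[20,29),[18,27); WM=26
i=13 t=28 v=8: → [28,37),[26,35),[24,33),[22,31),[20,29); WM=26
i=14 t=33 v=2: → [32,41),[30,39),[28,37),[26,35); WM=26
i=15 t=35 v=1: → [34,43),[32,41),[30,39),[28,37); WM=33; [18,27) fires=6 [20,29) fires=6 [22,31) fires=6 [24,33) fires=5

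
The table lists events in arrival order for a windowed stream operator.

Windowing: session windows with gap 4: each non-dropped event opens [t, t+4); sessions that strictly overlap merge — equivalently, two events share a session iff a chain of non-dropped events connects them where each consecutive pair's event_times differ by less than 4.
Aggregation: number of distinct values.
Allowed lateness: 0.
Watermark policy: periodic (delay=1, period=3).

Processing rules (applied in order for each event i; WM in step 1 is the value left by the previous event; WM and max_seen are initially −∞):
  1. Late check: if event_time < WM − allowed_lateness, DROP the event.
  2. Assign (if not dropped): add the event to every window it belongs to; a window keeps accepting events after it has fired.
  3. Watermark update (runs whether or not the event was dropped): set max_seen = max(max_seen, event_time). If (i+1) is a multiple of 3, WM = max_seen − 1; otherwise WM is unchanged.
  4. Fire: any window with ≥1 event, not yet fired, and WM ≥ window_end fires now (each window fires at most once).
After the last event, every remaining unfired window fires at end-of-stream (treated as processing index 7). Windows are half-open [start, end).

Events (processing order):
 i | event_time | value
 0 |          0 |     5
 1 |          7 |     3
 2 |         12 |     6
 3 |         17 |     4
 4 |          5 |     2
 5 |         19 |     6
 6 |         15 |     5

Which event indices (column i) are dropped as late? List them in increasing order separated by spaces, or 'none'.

i=0 t=0 v=5: → [0,4); WM=−∞
i=1 t=7 v=3: → [7,11); WM=−∞
i=2 t=12 v=6: → [12,16); WM=11
i=3 t=17 v=4: → [17,21); WM=11
i=4 t=5 v=2: DROP (t<11-0); WM=11
i=5 t=19 v=6: → [17,23); WM=18
i=6 t=15 v=5: DROP (t<18-0); WM=18

4 6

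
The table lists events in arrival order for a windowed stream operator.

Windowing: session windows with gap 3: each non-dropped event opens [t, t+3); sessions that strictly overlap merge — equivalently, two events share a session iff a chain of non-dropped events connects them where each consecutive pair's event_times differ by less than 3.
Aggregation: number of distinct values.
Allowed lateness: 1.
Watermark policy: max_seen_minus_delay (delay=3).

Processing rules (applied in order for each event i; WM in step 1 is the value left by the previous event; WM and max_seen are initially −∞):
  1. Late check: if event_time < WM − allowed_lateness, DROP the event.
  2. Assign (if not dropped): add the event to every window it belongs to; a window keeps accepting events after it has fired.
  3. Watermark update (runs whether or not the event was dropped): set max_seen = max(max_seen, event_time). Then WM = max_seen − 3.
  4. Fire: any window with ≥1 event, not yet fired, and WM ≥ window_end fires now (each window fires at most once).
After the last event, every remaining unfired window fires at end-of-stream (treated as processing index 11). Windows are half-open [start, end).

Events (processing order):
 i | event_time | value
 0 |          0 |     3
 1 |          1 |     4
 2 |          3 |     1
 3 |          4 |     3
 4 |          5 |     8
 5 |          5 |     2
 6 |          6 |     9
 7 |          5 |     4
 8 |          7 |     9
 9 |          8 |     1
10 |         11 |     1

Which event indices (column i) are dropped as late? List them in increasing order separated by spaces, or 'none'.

i=0 t=0 v=3: → [0,3); WM=-3
i=1 t=1 v=4: → [0,4); WM=-2
i=2 t=3 v=1: → [0,6); WM=0
i=3 t=4 v=3: → [0,7); WM=1
i=4 t=5 v=8: → [0,8); WM=2
i=5 t=5 v=2: → [0,8); WM=2
i=6 t=6 v=9: → [0,9); WM=3
i=7 t=5 v=4: → [0,9); WM=3
i=8 t=7 v=9: → [0,10); WM=4
i=9 t=8 v=1: → [0,11); WM=5
i=10 t=11 v=1: → [11,14); WM=8

none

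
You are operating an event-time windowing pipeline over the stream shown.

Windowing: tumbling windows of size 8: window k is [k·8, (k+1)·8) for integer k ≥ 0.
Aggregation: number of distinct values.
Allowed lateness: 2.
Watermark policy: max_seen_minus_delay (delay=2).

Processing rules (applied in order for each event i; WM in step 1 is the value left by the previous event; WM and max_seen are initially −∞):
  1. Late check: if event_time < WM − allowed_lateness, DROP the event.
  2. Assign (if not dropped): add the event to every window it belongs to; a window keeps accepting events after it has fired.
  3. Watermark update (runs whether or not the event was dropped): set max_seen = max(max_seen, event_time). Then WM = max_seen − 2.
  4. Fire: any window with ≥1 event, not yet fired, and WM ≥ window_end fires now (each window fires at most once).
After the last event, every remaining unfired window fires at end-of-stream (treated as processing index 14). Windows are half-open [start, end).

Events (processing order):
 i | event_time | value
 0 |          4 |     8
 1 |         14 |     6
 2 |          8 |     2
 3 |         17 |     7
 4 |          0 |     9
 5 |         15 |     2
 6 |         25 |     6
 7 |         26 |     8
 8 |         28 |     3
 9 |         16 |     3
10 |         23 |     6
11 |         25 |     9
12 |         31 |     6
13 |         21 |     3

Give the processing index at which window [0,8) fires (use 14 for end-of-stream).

1

i=0 t=4 v=8: → [0,8); WM=2
i=1 t=14 v=6: → [8,16); WM=12; [0,8) fires=1
i=2 t=8 v=2: DROP (t<12-2); WM=12
i=3 t=17 v=7: → [16,24); WM=15
i=4 t=0 v=9: DROP (t<15-2); WM=15
i=5 t=15 v=2: → [8,16); WM=15
i=6 t=25 v=6: → [24,32); WM=23; [8,16) fires=2
i=7 t=26 v=8: → [24,32); WM=24; [16,24) fires=1
i=8 t=28 v=3: → [24,32); WM=26
i=9 t=16 v=3: DROP (t<26-2); WM=26
i=10 t=23 v=6: DROP (t<26-2); WM=26
i=11 t=25 v=9: → [24,32); WM=26
i=12 t=31 v=6: → [24,32); WM=29
i=13 t=21 v=3: DROP (t<29-2); WM=29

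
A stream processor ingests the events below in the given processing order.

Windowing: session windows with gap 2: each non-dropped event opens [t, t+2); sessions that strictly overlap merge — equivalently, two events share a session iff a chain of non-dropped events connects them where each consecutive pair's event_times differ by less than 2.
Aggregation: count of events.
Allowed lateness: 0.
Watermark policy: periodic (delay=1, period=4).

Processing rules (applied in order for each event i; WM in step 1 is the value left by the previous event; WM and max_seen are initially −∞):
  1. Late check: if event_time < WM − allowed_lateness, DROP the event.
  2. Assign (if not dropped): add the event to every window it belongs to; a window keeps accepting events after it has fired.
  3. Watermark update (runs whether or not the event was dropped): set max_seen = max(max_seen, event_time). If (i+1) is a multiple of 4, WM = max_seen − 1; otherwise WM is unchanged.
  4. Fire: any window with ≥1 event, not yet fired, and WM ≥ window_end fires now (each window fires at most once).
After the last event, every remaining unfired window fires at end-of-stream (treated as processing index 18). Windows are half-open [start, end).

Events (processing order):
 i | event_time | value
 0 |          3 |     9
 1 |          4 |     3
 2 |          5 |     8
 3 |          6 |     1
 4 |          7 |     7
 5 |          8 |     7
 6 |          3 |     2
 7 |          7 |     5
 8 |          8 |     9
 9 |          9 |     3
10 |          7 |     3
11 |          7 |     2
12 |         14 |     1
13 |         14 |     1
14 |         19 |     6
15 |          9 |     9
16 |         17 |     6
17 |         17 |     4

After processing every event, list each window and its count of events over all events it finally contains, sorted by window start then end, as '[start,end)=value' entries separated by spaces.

[3,11)=12 [14,16)=2 [19,21)=1

i=0 t=3 v=9: → [3,5); WM=−∞
i=1 t=4 v=3: → [3,6); WM=−∞
i=2 t=5 v=8: → [3,7); WM=−∞
i=3 t=6 v=1: → [3,8); WM=5
i=4 t=7 v=7: → [3,9); WM=5
i=5 t=8 v=7: → [3,10); WM=5
i=6 t=3 v=2: DROP (t<5-0); WM=5
i=7 t=7 v=5: → [3,10); WM=7
i=8 t=8 v=9: → [3,10); WM=7
i=9 t=9 v=3: → [3,11); WM=7
i=10 t=7 v=3: → [3,11); WM=7
i=11 t=7 v=2: → [3,11); WM=8
i=12 t=14 v=1: → [14,16); WM=8
i=13 t=14 v=1: → [14,16); WM=8
i=14 t=19 v=6: → [19,21); WM=8
i=15 t=9 v=9: → [3,11); WM=18
i=16 t=17 v=6: DROP (t<18-0); WM=18
i=17 t=17 v=4: DROP (t<18-0); WM=18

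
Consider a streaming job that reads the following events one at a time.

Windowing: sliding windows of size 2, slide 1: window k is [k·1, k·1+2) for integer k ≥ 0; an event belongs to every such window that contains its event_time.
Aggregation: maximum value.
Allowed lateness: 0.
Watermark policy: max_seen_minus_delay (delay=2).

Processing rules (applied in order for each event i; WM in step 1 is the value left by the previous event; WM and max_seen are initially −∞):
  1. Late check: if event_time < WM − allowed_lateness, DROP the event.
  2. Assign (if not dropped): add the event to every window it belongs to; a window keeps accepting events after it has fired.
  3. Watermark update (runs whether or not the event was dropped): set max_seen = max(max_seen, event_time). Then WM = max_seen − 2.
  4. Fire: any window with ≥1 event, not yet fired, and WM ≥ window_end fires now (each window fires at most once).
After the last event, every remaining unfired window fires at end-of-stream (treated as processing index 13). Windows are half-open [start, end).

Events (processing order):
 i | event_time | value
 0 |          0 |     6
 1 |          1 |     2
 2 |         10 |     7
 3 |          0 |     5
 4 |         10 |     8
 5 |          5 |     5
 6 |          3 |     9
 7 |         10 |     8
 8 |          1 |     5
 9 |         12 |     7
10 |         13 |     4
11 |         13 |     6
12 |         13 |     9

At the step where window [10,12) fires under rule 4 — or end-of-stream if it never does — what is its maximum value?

8

i=0 t=0 v=6: → [0,2); WM=-2
i=1 t=1 v=2: → [1,3),[0,2); WM=-1
i=2 t=10 v=7: → [10,12),[9,11); WM=8; [0,2) fires=6 [1,3) fires=2
i=3 t=0 v=5: DROP (t<8-0); WM=8
i=4 t=10 v=8: → [10,12),[9,11); WM=8
i=5 t=5 v=5: DROP (t<8-0); WM=8
i=6 t=3 v=9: DROP (t<8-0); WM=8
i=7 t=10 v=8: → [10,12),[9,11); WM=8
i=8 t=1 v=5: DROP (t<8-0); WM=8
i=9 t=12 v=7: → [12,14),[11,13); WM=10
i=10 t=13 v=4: → [13,15),[12,14); WM=11; [9,11) fires=8
i=11 t=13 v=6: → [13,15),[12,14); WM=11
i=12 t=13 v=9: → [13,15),[12,14); WM=11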